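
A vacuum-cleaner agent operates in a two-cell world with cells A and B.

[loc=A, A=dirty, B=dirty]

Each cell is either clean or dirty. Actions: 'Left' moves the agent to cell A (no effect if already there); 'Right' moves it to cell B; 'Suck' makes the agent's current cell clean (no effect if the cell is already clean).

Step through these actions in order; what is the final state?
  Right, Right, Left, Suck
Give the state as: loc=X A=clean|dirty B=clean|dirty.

loc=A A=clean B=dirty

1. Right → loc=B A=dirty B=dirty
2. Right → loc=B A=dirty B=dirty
3. Left → loc=A A=dirty B=dirty
4. Suck → loc=A A=clean B=dirty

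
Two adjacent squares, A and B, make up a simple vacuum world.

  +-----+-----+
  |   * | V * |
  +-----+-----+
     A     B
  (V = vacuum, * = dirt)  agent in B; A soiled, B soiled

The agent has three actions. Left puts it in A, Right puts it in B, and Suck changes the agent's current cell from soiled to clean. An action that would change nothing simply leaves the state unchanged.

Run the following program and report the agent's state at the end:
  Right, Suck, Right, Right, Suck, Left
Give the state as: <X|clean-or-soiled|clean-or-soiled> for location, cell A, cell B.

<A|soiled|clean>

t=1 Right ⇒ <B|soiled|soiled>
t=2 Suck ⇒ <B|soiled|clean>
t=3 Right ⇒ <B|soiled|clean>
t=4 Right ⇒ <B|soiled|clean>
t=5 Suck ⇒ <B|soiled|clean>
t=6 Left ⇒ <A|soiled|clean>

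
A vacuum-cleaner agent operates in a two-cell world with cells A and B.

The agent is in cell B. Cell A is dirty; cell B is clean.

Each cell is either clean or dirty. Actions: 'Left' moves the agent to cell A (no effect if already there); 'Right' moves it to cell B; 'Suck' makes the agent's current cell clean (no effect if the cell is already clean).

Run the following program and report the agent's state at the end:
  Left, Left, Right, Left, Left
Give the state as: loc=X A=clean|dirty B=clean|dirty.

loc=A A=dirty B=clean

1. Left → loc=A A=dirty B=clean
2. Left → loc=A A=dirty B=clean
3. Right → loc=B A=dirty B=clean
4. Left → loc=A A=dirty B=clean
5. Left → loc=A A=dirty B=clean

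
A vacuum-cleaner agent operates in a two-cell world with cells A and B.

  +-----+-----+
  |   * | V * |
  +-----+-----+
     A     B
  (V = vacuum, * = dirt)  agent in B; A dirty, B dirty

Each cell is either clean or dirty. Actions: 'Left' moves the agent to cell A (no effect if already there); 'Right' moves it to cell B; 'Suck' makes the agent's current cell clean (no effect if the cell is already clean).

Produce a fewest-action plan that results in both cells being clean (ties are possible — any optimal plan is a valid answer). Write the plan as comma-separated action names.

1. Suck → loc=B A=dirty B=clean
2. Left → loc=A A=dirty B=clean
3. Suck → loc=A A=clean B=clean
min 3: Suck B + move + Suck A

Suck, Left, Suck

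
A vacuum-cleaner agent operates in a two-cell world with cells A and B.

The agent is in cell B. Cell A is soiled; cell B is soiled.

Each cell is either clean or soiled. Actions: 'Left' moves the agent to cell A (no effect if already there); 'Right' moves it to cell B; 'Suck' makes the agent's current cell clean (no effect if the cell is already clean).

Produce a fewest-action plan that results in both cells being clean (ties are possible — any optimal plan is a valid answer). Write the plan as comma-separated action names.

1) do Suck; now <B|soiled|clean>
2) do Left; now <A|soiled|clean>
3) do Suck; now <A|clean|clean>
min 3: Suck B + move + Suck A

Suck, Left, Suck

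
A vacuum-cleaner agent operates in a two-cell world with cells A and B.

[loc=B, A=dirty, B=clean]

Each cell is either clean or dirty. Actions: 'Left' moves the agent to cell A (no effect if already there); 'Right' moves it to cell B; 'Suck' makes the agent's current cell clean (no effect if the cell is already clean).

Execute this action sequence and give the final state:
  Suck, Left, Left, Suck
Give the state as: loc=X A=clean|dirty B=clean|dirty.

loc=A A=clean B=clean

Suck (#1): loc=B A=dirty B=clean
Left (#2): loc=A A=dirty B=clean
Left (#3): loc=A A=dirty B=clean
Suck (#4): loc=A A=clean B=clean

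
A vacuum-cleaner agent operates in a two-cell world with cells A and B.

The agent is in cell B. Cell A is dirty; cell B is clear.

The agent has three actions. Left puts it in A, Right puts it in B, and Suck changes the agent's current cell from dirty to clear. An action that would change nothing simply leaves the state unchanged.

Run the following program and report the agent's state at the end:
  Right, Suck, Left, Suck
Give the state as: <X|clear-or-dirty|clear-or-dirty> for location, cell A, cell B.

<A|clear|clear>

1) do Right; now <B|dirty|clear>
2) do Suck; now <B|dirty|clear>
3) do Left; now <A|dirty|clear>
4) do Suck; now <A|clear|clear>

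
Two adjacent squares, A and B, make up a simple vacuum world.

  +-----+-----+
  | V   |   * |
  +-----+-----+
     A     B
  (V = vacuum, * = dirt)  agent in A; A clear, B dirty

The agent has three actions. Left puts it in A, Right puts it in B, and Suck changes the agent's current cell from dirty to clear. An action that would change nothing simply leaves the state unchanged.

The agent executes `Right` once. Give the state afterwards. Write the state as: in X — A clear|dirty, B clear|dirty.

start: in A — A clear, B dirty
1) do Right; now in B — A clear, B dirty

in B — A clear, B dirty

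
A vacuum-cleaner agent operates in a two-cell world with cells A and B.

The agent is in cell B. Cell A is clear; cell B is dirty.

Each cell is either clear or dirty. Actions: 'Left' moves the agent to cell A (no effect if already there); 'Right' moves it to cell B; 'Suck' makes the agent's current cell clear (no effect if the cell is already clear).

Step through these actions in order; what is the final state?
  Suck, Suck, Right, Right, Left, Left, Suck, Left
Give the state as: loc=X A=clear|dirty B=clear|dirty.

t=1 Suck ⇒ loc=B A=clear B=clear
t=2 Suck ⇒ loc=B A=clear B=clear
t=3 Right ⇒ loc=B A=clear B=clear
t=4 Right ⇒ loc=B A=clear B=clear
t=5 Left ⇒ loc=A A=clear B=clear
t=6 Left ⇒ loc=A A=clear B=clear
t=7 Suck ⇒ loc=A A=clear B=clear
t=8 Left ⇒ loc=A A=clear B=clear

loc=A A=clear B=clear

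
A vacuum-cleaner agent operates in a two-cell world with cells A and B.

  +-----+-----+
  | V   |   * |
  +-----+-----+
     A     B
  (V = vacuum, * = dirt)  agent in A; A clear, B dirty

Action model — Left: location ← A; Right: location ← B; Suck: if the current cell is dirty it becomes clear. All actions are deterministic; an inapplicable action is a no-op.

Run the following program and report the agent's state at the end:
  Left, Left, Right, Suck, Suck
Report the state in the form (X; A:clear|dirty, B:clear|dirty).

(B; A:clear, B:clear)

step 1/5 (Left): (A; A:clear, B:dirty)
step 2/5 (Left): (A; A:clear, B:dirty)
step 3/5 (Right): (B; A:clear, B:dirty)
step 4/5 (Suck): (B; A:clear, B:clear)
step 5/5 (Suck): (B; A:clear, B:clear)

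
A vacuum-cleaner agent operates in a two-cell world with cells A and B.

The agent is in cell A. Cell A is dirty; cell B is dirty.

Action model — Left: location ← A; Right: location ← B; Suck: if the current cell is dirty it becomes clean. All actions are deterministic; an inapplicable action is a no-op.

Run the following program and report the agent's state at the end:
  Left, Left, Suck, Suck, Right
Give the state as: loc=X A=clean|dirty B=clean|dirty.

[1] after Left: loc=A A=dirty B=dirty
[2] after Left: loc=A A=dirty B=dirty
[3] after Suck: loc=A A=clean B=dirty
[4] after Suck: loc=A A=clean B=dirty
[5] after Right: loc=B A=clean B=dirty

loc=B A=clean B=dirty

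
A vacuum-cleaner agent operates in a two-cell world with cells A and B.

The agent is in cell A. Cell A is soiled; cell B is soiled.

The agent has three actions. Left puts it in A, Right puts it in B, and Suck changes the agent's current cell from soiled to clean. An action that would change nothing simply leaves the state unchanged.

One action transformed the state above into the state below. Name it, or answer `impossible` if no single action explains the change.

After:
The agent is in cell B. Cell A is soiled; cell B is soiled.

Right

try  Left: (A; A:soiled, B:soiled)
try Right: (B; A:soiled, B:soiled)  ← match
try  Suck: (A; A:clean, B:soiled)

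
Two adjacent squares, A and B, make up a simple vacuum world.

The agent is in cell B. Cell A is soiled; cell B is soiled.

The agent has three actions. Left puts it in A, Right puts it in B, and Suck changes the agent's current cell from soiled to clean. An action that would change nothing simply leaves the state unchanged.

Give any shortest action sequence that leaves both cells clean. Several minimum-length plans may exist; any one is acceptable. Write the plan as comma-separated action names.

step 1/3 (Suck): <B|soiled|clean>
step 2/3 (Left): <A|soiled|clean>
step 3/3 (Suck): <A|clean|clean>
min 3: Suck B + move + Suck A

Suck, Left, Suck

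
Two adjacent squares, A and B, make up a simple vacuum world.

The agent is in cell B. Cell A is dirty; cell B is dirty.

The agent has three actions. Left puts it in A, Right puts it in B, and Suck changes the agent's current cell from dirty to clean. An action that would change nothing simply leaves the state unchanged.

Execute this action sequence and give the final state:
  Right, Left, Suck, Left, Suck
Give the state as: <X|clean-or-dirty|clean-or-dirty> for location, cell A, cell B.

<A|clean|dirty>

Right (#1): <B|dirty|dirty>
Left (#2): <A|dirty|dirty>
Suck (#3): <A|clean|dirty>
Left (#4): <A|clean|dirty>
Suck (#5): <A|clean|dirty>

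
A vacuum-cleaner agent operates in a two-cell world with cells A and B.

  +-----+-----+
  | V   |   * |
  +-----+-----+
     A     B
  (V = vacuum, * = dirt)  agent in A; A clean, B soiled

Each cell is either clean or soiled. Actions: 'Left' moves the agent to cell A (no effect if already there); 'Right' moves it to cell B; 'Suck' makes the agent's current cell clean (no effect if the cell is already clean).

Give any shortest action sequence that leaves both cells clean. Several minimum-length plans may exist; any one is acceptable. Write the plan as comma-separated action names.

1) do Right; now <B|clean|soiled>
2) do Suck; now <B|clean|clean>
min 2: go B then Suck

Right, Suck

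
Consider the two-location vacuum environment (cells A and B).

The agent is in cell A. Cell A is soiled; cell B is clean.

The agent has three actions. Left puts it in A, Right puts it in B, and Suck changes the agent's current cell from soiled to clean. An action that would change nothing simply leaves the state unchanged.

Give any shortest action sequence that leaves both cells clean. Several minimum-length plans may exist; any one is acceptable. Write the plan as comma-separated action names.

step 1/1 (Suck): (A; A:clean, B:clean)
min 1: A is soiled, one Suck

Suck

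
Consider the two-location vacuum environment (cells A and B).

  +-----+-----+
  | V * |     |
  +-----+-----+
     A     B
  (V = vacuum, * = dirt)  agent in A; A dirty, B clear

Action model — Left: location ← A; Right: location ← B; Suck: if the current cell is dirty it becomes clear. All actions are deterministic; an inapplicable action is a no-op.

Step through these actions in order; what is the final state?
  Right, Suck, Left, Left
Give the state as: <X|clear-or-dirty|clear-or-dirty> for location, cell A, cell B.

step 1/4 (Right): <B|dirty|clear>
step 2/4 (Suck): <B|dirty|clear>
step 3/4 (Left): <A|dirty|clear>
step 4/4 (Left): <A|dirty|clear>

<A|dirty|clear>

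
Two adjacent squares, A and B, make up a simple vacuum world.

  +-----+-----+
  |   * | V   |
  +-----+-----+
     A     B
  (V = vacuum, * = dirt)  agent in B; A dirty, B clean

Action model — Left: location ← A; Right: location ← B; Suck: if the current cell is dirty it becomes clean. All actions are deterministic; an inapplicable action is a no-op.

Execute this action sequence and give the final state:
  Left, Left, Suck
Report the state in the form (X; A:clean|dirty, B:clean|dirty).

(A; A:clean, B:clean)

step 1/3 (Left): (A; A:dirty, B:clean)
step 2/3 (Left): (A; A:dirty, B:clean)
step 3/3 (Suck): (A; A:clean, B:clean)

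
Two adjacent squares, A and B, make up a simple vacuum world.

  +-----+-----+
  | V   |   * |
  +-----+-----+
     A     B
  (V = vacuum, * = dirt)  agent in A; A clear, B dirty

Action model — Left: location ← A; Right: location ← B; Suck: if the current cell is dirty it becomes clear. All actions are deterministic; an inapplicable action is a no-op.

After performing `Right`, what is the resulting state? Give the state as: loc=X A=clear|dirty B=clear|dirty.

start: loc=A A=clear B=dirty
[1] after Right: loc=B A=clear B=dirty

loc=B A=clear B=dirty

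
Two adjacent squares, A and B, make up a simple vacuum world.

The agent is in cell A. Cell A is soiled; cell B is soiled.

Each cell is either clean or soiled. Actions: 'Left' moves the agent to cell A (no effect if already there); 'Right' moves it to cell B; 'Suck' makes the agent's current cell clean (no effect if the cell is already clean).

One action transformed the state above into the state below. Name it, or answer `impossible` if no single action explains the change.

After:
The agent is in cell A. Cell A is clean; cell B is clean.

impossible

try  Left: <A|soiled|soiled>
try Right: <B|soiled|soiled>
try  Suck: <A|clean|soiled>
no single action produces the after-state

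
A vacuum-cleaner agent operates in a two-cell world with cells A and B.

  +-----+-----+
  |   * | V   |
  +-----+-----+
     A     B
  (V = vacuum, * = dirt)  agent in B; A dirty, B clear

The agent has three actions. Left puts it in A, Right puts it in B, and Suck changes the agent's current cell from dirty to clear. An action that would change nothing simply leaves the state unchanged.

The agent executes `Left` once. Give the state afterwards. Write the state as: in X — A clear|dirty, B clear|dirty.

start: in B — A dirty, B clear
step 1/1 (Left): in A — A dirty, B clear

in A — A dirty, B clear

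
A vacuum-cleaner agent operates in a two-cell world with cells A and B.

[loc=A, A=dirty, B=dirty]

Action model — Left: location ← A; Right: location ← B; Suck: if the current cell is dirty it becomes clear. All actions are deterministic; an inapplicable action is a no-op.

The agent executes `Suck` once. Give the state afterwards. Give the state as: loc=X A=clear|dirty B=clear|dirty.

start: loc=A A=dirty B=dirty
1) do Suck; now loc=A A=clear B=dirty

loc=A A=clear B=dirty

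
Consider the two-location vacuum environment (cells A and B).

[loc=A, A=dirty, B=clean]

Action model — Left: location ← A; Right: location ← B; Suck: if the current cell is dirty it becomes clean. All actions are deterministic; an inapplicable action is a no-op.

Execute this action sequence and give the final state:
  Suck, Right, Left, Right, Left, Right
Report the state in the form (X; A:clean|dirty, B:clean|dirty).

(B; A:clean, B:clean)

1. Suck → (A; A:clean, B:clean)
2. Right → (B; A:clean, B:clean)
3. Left → (A; A:clean, B:clean)
4. Right → (B; A:clean, B:clean)
5. Left → (A; A:clean, B:clean)
6. Right → (B; A:clean, B:clean)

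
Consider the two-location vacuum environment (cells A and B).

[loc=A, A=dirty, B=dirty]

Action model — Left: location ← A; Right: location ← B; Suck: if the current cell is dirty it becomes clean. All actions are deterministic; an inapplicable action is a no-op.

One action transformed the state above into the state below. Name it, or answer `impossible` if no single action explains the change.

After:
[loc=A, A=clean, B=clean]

impossible

try  Left: (A; A:dirty, B:dirty)
try Right: (B; A:dirty, B:dirty)
try  Suck: (A; A:clean, B:dirty)
no single action produces the after-state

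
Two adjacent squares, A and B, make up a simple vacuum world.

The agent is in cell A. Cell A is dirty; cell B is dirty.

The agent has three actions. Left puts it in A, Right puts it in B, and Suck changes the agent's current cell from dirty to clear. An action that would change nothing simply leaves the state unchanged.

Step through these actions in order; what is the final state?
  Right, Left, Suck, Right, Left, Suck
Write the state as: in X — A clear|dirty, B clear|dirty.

t=1 Right ⇒ in B — A dirty, B dirty
t=2 Left ⇒ in A — A dirty, B dirty
t=3 Suck ⇒ in A — A clear, B dirty
t=4 Right ⇒ in B — A clear, B dirty
t=5 Left ⇒ in A — A clear, B dirty
t=6 Suck ⇒ in A — A clear, B dirty

in A — A clear, B dirty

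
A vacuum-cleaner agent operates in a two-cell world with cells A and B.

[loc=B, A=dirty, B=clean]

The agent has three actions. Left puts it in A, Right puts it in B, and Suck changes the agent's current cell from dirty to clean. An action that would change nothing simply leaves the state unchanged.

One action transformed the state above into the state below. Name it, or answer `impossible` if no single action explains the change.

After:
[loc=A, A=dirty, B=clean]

Left

try  Left: in A — A dirty, B clean  ← match
try Right: in B — A dirty, B clean
try  Suck: in B — A dirty, B clean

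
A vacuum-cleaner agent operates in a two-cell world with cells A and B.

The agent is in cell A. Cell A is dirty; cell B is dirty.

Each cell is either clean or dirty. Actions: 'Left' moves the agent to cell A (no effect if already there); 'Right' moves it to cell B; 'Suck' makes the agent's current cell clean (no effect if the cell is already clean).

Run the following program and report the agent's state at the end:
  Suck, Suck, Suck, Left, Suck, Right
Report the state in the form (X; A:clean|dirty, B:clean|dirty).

(B; A:clean, B:dirty)

t=1 Suck ⇒ (A; A:clean, B:dirty)
t=2 Suck ⇒ (A; A:clean, B:dirty)
t=3 Suck ⇒ (A; A:clean, B:dirty)
t=4 Left ⇒ (A; A:clean, B:dirty)
t=5 Suck ⇒ (A; A:clean, B:dirty)
t=6 Right ⇒ (B; A:clean, B:dirty)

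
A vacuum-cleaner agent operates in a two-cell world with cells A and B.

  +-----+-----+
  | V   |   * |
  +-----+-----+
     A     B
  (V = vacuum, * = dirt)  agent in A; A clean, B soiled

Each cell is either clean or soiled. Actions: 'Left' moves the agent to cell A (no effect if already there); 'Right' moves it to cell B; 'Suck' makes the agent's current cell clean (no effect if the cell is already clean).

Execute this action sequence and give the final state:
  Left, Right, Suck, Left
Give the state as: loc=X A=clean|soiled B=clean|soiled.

loc=A A=clean B=clean

step 1/4 (Left): loc=A A=clean B=soiled
step 2/4 (Right): loc=B A=clean B=soiled
step 3/4 (Suck): loc=B A=clean B=clean
step 4/4 (Left): loc=A A=clean B=clean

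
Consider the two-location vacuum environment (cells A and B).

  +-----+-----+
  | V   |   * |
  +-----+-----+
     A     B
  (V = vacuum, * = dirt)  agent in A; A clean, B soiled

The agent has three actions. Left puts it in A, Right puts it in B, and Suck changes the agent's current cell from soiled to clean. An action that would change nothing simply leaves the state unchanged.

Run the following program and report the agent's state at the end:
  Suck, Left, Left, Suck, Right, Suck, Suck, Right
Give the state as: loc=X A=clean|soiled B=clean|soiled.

step 1/8 (Suck): loc=A A=clean B=soiled
step 2/8 (Left): loc=A A=clean B=soiled
step 3/8 (Left): loc=A A=clean B=soiled
step 4/8 (Suck): loc=A A=clean B=soiled
step 5/8 (Right): loc=B A=clean B=soiled
step 6/8 (Suck): loc=B A=clean B=clean
step 7/8 (Suck): loc=B A=clean B=clean
step 8/8 (Right): loc=B A=clean B=clean

loc=B A=clean B=clean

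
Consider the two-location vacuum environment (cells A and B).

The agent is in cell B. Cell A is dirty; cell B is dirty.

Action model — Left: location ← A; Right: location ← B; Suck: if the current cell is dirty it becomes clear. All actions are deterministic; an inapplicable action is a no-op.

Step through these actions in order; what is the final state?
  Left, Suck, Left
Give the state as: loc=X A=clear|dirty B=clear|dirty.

t=1 Left ⇒ loc=A A=dirty B=dirty
t=2 Suck ⇒ loc=A A=clear B=dirty
t=3 Left ⇒ loc=A A=clear B=dirty

loc=A A=clear B=dirty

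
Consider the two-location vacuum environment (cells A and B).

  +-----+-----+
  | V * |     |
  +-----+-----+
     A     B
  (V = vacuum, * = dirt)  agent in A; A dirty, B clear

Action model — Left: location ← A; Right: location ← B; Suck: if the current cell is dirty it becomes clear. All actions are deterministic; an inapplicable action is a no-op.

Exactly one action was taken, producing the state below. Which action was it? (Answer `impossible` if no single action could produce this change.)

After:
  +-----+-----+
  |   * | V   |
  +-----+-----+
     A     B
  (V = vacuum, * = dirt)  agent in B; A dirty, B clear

try  Left: (A; A:dirty, B:clear)
try Right: (B; A:dirty, B:clear)  ← match
try  Suck: (A; A:clear, B:clear)

Right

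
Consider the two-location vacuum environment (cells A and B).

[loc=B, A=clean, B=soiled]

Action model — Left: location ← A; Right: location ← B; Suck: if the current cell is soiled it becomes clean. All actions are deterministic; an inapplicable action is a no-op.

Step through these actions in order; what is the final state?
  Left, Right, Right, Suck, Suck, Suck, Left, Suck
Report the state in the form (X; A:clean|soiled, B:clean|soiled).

[1] after Left: (A; A:clean, B:soiled)
[2] after Right: (B; A:clean, B:soiled)
[3] after Right: (B; A:clean, B:soiled)
[4] after Suck: (B; A:clean, B:clean)
[5] after Suck: (B; A:clean, B:clean)
[6] after Suck: (B; A:clean, B:clean)
[7] after Left: (A; A:clean, B:clean)
[8] after Suck: (A; A:clean, B:clean)

(A; A:clean, B:clean)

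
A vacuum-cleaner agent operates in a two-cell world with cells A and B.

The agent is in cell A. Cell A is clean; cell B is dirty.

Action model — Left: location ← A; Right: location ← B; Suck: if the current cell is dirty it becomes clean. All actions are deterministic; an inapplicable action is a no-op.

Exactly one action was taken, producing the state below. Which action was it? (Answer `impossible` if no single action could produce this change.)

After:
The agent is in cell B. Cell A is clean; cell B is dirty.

Right

try  Left: <A|clean|dirty>
try Right: <B|clean|dirty>  ← match
try  Suck: <A|clean|dirty>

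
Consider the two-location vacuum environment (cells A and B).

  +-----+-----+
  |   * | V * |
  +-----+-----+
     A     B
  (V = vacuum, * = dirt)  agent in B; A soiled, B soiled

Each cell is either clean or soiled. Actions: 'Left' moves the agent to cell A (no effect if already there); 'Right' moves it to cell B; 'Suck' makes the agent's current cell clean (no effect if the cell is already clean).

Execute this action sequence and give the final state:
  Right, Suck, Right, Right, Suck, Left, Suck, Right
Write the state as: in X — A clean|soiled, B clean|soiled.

1) do Right; now in B — A soiled, B soiled
2) do Suck; now in B — A soiled, B clean
3) do Right; now in B — A soiled, B clean
4) do Right; now in B — A soiled, B clean
5) do Suck; now in B — A soiled, B clean
6) do Left; now in A — A soiled, B clean
7) do Suck; now in A — A clean, B clean
8) do Right; now in B — A clean, B clean

in B — A clean, B clean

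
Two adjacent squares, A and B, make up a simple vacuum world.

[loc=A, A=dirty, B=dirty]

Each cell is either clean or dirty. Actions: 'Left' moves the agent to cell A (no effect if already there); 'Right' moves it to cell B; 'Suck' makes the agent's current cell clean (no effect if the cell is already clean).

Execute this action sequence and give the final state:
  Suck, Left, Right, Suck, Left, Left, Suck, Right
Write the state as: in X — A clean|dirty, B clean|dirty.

in B — A clean, B clean

[1] after Suck: in A — A clean, B dirty
[2] after Left: in A — A clean, B dirty
[3] after Right: in B — A clean, B dirty
[4] after Suck: in B — A clean, B clean
[5] after Left: in A — A clean, B clean
[6] after Left: in A — A clean, B clean
[7] after Suck: in A — A clean, B clean
[8] after Right: in B — A clean, B clean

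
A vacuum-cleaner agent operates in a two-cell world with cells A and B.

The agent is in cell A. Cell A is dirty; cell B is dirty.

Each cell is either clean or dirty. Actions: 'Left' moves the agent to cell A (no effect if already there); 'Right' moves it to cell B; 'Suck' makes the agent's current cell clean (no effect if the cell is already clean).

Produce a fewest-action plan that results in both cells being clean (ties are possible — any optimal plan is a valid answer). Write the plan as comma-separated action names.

Suck, Right, Suck

[1] after Suck: <A|clean|dirty>
[2] after Right: <B|clean|dirty>
[3] after Suck: <B|clean|clean>
min 3: Suck A + move + Suck B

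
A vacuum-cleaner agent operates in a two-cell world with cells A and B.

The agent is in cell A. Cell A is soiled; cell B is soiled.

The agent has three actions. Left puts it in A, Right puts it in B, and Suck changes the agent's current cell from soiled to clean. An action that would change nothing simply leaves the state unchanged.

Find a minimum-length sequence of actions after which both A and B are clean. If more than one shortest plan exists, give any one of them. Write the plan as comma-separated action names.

1) do Suck; now in A — A clean, B soiled
2) do Right; now in B — A clean, B soiled
3) do Suck; now in B — A clean, B clean
min 3: Suck A + move + Suck B

Suck, Right, Suck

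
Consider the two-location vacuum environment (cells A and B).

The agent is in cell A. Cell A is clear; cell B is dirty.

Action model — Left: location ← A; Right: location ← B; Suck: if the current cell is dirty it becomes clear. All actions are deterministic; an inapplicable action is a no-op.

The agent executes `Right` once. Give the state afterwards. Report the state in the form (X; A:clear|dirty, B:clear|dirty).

start: (A; A:clear, B:dirty)
Right (#1): (B; A:clear, B:dirty)

(B; A:clear, B:dirty)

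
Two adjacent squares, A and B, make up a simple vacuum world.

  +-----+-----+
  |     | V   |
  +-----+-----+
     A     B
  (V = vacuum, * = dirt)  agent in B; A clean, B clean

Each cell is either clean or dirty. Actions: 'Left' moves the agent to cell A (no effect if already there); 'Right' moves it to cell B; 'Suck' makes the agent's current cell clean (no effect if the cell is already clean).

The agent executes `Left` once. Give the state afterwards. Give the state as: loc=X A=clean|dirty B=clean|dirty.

start: loc=B A=clean B=clean
step 1/1 (Left): loc=A A=clean B=clean

loc=A A=clean B=clean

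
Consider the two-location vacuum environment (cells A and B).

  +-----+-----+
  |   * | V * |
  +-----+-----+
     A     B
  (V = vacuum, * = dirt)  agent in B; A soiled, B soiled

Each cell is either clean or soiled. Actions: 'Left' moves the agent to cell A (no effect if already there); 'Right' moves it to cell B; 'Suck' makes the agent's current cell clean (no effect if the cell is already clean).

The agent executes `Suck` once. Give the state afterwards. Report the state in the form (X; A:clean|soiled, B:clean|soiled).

start: (B; A:soiled, B:soiled)
1) do Suck; now (B; A:soiled, B:clean)

(B; A:soiled, B:clean)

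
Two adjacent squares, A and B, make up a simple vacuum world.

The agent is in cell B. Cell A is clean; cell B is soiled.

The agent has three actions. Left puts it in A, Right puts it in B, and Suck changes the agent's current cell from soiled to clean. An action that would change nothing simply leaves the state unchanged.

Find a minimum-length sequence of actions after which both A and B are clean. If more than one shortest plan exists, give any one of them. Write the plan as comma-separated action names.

1) do Suck; now in B — A clean, B clean
min 1: B is soiled, one Suck

Suck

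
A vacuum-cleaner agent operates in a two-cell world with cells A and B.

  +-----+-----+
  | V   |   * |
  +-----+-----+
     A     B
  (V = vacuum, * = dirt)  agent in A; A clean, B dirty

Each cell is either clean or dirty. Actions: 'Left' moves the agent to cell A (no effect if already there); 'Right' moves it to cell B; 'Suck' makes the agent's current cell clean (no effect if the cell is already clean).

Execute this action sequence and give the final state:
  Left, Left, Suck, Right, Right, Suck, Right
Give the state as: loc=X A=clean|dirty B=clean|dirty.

loc=B A=clean B=clean

1) do Left; now loc=A A=clean B=dirty
2) do Left; now loc=A A=clean B=dirty
3) do Suck; now loc=A A=clean B=dirty
4) do Right; now loc=B A=clean B=dirty
5) do Right; now loc=B A=clean B=dirty
6) do Suck; now loc=B A=clean B=clean
7) do Right; now loc=B A=clean B=clean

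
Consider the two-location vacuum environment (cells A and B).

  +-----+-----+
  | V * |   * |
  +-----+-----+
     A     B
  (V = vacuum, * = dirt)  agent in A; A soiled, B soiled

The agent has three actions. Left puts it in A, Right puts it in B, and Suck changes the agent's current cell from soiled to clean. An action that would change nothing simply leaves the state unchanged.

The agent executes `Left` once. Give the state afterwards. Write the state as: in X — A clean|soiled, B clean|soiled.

in A — A soiled, B soiled

start: in A — A soiled, B soiled
[1] after Left: in A — A soiled, B soiled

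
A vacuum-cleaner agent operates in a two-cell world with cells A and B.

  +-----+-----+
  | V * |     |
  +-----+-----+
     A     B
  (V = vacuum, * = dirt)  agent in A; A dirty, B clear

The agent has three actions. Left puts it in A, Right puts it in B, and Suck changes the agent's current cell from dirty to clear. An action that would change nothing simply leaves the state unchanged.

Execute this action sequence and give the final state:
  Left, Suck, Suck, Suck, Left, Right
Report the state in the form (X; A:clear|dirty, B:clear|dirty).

[1] after Left: (A; A:dirty, B:clear)
[2] after Suck: (A; A:clear, B:clear)
[3] after Suck: (A; A:clear, B:clear)
[4] after Suck: (A; A:clear, B:clear)
[5] after Left: (A; A:clear, B:clear)
[6] after Right: (B; A:clear, B:clear)

(B; A:clear, B:clear)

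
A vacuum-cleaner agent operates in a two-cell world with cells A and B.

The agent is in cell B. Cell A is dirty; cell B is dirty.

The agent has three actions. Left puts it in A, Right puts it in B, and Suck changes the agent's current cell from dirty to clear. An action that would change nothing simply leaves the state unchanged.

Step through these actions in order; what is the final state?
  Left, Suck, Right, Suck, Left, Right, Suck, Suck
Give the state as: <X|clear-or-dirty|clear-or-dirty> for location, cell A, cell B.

step 1/8 (Left): <A|dirty|dirty>
step 2/8 (Suck): <A|clear|dirty>
step 3/8 (Right): <B|clear|dirty>
step 4/8 (Suck): <B|clear|clear>
step 5/8 (Left): <A|clear|clear>
step 6/8 (Right): <B|clear|clear>
step 7/8 (Suck): <B|clear|clear>
step 8/8 (Suck): <B|clear|clear>

<B|clear|clear>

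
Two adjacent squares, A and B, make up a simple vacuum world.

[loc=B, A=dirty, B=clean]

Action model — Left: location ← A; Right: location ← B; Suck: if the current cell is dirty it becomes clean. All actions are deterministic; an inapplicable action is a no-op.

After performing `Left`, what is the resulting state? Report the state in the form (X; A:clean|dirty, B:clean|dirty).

start: (B; A:dirty, B:clean)
step 1/1 (Left): (A; A:dirty, B:clean)

(A; A:dirty, B:clean)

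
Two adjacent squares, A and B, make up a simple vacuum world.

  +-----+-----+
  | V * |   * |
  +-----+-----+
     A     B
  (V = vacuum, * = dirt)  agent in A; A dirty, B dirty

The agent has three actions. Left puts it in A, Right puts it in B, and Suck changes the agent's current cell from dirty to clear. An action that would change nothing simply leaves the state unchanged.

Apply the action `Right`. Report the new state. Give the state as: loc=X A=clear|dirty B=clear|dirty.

start: loc=A A=dirty B=dirty
[1] after Right: loc=B A=dirty B=dirty

loc=B A=dirty B=dirty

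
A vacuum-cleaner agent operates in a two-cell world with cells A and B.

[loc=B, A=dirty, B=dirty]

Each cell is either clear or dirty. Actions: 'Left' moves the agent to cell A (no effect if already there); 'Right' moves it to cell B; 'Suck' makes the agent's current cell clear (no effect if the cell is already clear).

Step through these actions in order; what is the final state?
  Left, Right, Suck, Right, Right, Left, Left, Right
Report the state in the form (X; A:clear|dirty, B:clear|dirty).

step 1/8 (Left): (A; A:dirty, B:dirty)
step 2/8 (Right): (B; A:dirty, B:dirty)
step 3/8 (Suck): (B; A:dirty, B:clear)
step 4/8 (Right): (B; A:dirty, B:clear)
step 5/8 (Right): (B; A:dirty, B:clear)
step 6/8 (Left): (A; A:dirty, B:clear)
step 7/8 (Left): (A; A:dirty, B:clear)
step 8/8 (Right): (B; A:dirty, B:clear)

(B; A:dirty, B:clear)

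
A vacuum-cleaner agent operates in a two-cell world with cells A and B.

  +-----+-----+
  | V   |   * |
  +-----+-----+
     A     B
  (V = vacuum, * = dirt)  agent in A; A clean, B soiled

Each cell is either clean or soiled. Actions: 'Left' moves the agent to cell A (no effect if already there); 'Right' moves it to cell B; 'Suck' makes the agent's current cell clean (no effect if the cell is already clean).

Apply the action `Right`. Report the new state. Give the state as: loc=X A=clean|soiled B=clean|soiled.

loc=B A=clean B=soiled

start: loc=A A=clean B=soiled
t=1 Right ⇒ loc=B A=clean B=soiled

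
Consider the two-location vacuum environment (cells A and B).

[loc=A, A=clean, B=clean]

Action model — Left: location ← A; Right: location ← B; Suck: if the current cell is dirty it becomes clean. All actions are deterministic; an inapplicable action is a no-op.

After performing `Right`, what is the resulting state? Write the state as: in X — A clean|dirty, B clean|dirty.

in B — A clean, B clean

start: in A — A clean, B clean
step 1/1 (Right): in B — A clean, B clean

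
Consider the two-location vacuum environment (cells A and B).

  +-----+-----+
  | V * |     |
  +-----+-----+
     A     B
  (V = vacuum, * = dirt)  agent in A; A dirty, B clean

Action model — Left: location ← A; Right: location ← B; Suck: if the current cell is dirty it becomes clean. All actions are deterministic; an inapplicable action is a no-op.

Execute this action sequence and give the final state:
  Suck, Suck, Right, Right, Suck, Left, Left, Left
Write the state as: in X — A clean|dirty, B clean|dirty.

step 1/8 (Suck): in A — A clean, B clean
step 2/8 (Suck): in A — A clean, B clean
step 3/8 (Right): in B — A clean, B clean
step 4/8 (Right): in B — A clean, B clean
step 5/8 (Suck): in B — A clean, B clean
step 6/8 (Left): in A — A clean, B clean
step 7/8 (Left): in A — A clean, B clean
step 8/8 (Left): in A — A clean, B clean

in A — A clean, B clean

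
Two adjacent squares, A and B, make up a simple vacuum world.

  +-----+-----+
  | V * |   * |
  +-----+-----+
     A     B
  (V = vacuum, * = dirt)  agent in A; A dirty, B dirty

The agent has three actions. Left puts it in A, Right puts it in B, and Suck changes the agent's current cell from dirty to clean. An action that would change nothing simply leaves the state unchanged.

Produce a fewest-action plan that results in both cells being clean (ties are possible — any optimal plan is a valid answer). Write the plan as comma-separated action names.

Suck, Right, Suck

1) do Suck; now (A; A:clean, B:dirty)
2) do Right; now (B; A:clean, B:dirty)
3) do Suck; now (B; A:clean, B:clean)
min 3: Suck A + move + Suck B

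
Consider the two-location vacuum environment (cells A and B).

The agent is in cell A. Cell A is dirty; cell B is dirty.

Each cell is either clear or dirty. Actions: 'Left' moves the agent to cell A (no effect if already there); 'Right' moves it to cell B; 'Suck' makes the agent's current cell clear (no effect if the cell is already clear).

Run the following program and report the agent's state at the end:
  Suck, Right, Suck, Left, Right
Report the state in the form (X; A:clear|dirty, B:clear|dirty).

Suck (#1): (A; A:clear, B:dirty)
Right (#2): (B; A:clear, B:dirty)
Suck (#3): (B; A:clear, B:clear)
Left (#4): (A; A:clear, B:clear)
Right (#5): (B; A:clear, B:clear)

(B; A:clear, B:clear)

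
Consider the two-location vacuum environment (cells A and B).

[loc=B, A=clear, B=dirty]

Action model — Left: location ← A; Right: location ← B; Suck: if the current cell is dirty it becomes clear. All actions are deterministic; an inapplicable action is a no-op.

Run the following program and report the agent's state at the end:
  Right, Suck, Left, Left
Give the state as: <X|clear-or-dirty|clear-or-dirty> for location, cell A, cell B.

[1] after Right: <B|clear|dirty>
[2] after Suck: <B|clear|clear>
[3] after Left: <A|clear|clear>
[4] after Left: <A|clear|clear>

<A|clear|clear>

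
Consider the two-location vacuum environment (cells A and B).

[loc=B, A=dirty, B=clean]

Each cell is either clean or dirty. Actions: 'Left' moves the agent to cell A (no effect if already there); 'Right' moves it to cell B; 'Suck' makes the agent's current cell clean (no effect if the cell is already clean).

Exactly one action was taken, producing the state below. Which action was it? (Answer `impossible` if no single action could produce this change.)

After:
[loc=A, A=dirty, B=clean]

Left

try  Left: (A; A:dirty, B:clean)  ← match
try Right: (B; A:dirty, B:clean)
try  Suck: (B; A:dirty, B:clean)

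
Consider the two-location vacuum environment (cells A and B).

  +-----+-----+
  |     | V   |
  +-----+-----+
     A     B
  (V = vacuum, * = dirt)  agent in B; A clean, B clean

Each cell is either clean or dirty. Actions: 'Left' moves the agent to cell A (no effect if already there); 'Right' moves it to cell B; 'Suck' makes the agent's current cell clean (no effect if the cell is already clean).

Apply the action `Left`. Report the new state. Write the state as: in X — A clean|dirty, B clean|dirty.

start: in B — A clean, B clean
step 1/1 (Left): in A — A clean, B clean

in A — A clean, B clean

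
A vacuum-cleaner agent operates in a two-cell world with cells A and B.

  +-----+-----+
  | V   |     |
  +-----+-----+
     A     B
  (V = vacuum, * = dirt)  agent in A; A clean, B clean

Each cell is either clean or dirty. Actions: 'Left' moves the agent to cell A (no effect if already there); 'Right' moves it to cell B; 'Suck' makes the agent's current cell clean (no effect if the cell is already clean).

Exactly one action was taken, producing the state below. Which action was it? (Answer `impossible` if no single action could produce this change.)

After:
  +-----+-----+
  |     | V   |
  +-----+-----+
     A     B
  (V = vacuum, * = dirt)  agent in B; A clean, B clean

try  Left: <A|clean|clean>
try Right: <B|clean|clean>  ← match
try  Suck: <A|clean|clean>

Right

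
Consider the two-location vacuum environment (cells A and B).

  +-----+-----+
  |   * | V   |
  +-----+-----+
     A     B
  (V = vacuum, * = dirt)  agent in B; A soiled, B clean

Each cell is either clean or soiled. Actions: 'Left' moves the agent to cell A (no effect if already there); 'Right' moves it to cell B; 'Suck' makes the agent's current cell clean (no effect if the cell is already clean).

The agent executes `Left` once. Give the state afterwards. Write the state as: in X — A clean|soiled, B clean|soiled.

in A — A soiled, B clean

start: in B — A soiled, B clean
Left (#1): in A — A soiled, B clean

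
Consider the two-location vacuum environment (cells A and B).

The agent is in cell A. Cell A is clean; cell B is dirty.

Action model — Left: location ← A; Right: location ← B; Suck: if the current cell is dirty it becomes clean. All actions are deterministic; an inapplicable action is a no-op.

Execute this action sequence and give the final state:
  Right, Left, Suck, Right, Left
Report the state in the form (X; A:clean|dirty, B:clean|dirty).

1) do Right; now (B; A:clean, B:dirty)
2) do Left; now (A; A:clean, B:dirty)
3) do Suck; now (A; A:clean, B:dirty)
4) do Right; now (B; A:clean, B:dirty)
5) do Left; now (A; A:clean, B:dirty)

(A; A:clean, B:dirty)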